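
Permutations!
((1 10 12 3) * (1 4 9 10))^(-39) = (3 4 9 10 12)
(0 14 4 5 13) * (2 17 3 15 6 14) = [2, 1, 17, 15, 5, 13, 14, 7, 8, 9, 10, 11, 12, 0, 4, 6, 16, 3] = (0 2 17 3 15 6 14 4 5 13)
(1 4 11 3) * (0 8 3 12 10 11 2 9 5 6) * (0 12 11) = (0 8 3 1 4 2 9 5 6 12 10) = [8, 4, 9, 1, 2, 6, 12, 7, 3, 5, 0, 11, 10]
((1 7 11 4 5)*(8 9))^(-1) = ((1 7 11 4 5)(8 9))^(-1) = (1 5 4 11 7)(8 9)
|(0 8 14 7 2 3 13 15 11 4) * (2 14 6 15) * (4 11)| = |(0 8 6 15 4)(2 3 13)(7 14)| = 30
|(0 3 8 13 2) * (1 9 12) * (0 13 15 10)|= 30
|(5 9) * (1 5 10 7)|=5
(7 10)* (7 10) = [0, 1, 2, 3, 4, 5, 6, 7, 8, 9, 10] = (10)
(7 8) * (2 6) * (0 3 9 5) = [3, 1, 6, 9, 4, 0, 2, 8, 7, 5] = (0 3 9 5)(2 6)(7 8)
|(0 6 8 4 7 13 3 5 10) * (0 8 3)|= |(0 6 3 5 10 8 4 7 13)|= 9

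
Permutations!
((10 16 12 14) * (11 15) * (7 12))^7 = (7 14 16 12 10)(11 15)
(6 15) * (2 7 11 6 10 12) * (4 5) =(2 7 11 6 15 10 12)(4 5) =[0, 1, 7, 3, 5, 4, 15, 11, 8, 9, 12, 6, 2, 13, 14, 10]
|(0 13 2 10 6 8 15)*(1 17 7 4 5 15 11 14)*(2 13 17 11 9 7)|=|(0 17 2 10 6 8 9 7 4 5 15)(1 11 14)|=33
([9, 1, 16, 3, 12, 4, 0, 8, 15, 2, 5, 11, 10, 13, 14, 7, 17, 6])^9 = [16, 1, 6, 3, 12, 4, 2, 7, 8, 17, 5, 11, 10, 13, 14, 15, 0, 9]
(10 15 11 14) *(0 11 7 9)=(0 11 14 10 15 7 9)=[11, 1, 2, 3, 4, 5, 6, 9, 8, 0, 15, 14, 12, 13, 10, 7]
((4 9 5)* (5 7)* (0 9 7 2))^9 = ((0 9 2)(4 7 5))^9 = (9)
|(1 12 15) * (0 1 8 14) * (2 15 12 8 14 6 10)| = 8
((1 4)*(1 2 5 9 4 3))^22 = (2 9)(4 5)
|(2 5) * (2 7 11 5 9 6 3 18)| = |(2 9 6 3 18)(5 7 11)| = 15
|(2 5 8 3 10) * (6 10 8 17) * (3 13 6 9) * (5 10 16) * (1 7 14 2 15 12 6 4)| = 16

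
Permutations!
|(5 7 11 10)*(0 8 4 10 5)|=12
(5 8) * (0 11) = (0 11)(5 8) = [11, 1, 2, 3, 4, 8, 6, 7, 5, 9, 10, 0]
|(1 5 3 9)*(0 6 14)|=|(0 6 14)(1 5 3 9)|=12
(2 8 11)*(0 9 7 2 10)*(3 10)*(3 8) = (0 9 7 2 3 10)(8 11) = [9, 1, 3, 10, 4, 5, 6, 2, 11, 7, 0, 8]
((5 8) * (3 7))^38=((3 7)(5 8))^38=(8)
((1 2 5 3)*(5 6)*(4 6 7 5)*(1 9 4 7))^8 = ((1 2)(3 9 4 6 7 5))^8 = (3 4 7)(5 9 6)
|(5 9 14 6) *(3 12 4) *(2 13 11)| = 12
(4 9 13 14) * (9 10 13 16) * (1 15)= [0, 15, 2, 3, 10, 5, 6, 7, 8, 16, 13, 11, 12, 14, 4, 1, 9]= (1 15)(4 10 13 14)(9 16)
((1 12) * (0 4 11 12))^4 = (0 1 12 11 4)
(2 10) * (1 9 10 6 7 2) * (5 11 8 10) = (1 9 5 11 8 10)(2 6 7) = [0, 9, 6, 3, 4, 11, 7, 2, 10, 5, 1, 8]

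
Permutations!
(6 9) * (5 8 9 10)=(5 8 9 6 10)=[0, 1, 2, 3, 4, 8, 10, 7, 9, 6, 5]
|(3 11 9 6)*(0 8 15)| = 12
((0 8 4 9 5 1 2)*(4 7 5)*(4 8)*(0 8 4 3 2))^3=(0 8 1 2 5 3 7)(4 9)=((0 3 2 8 7 5 1)(4 9))^3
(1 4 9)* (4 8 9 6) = (1 8 9)(4 6) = [0, 8, 2, 3, 6, 5, 4, 7, 9, 1]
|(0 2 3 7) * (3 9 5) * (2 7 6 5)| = |(0 7)(2 9)(3 6 5)| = 6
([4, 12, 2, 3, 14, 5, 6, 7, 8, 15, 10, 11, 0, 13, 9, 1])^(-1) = (0 12 1 15 9 14 4)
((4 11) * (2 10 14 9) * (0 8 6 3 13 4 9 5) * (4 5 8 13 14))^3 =((0 13 5)(2 10 4 11 9)(3 14 8 6))^3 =(2 11 10 9 4)(3 6 8 14)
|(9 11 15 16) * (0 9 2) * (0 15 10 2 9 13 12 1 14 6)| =6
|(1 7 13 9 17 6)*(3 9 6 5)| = 4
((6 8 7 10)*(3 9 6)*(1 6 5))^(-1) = (1 5 9 3 10 7 8 6)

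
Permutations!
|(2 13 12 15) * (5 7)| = |(2 13 12 15)(5 7)| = 4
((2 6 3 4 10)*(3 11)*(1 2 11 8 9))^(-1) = ((1 2 6 8 9)(3 4 10 11))^(-1) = (1 9 8 6 2)(3 11 10 4)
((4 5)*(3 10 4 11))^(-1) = (3 11 5 4 10)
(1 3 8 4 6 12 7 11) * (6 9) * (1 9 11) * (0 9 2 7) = (0 9 6 12)(1 3 8 4 11 2 7) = [9, 3, 7, 8, 11, 5, 12, 1, 4, 6, 10, 2, 0]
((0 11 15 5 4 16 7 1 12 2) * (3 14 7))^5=(0 16 12 5 7 11 3 2 4 1 15 14)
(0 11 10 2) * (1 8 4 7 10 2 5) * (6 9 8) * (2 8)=(0 11 8 4 7 10 5 1 6 9 2)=[11, 6, 0, 3, 7, 1, 9, 10, 4, 2, 5, 8]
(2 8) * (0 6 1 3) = (0 6 1 3)(2 8) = [6, 3, 8, 0, 4, 5, 1, 7, 2]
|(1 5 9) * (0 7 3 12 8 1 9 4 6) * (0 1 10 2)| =28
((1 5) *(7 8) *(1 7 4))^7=(1 7 4 5 8)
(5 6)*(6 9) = (5 9 6) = [0, 1, 2, 3, 4, 9, 5, 7, 8, 6]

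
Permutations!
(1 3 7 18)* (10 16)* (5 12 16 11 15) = (1 3 7 18)(5 12 16 10 11 15) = [0, 3, 2, 7, 4, 12, 6, 18, 8, 9, 11, 15, 16, 13, 14, 5, 10, 17, 1]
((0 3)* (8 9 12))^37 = ((0 3)(8 9 12))^37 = (0 3)(8 9 12)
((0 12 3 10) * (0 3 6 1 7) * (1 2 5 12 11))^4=((0 11 1 7)(2 5 12 6)(3 10))^4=(12)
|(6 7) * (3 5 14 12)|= 4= |(3 5 14 12)(6 7)|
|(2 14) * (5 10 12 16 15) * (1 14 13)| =20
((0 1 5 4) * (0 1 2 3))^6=((0 2 3)(1 5 4))^6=(5)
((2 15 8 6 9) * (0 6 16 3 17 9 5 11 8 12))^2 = ((0 6 5 11 8 16 3 17 9 2 15 12))^2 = (0 5 8 3 9 15)(2 12 6 11 16 17)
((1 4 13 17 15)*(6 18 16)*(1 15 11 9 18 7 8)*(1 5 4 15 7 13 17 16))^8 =((1 15 7 8 5 4 17 11 9 18)(6 13 16))^8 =(1 9 17 5 7)(4 8 15 18 11)(6 16 13)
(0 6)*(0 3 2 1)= (0 6 3 2 1)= [6, 0, 1, 2, 4, 5, 3]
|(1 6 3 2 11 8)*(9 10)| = 6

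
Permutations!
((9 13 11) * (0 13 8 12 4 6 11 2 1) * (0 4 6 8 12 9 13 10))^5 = ((0 10)(1 4 8 9 12 6 11 13 2))^5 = (0 10)(1 6 4 11 8 13 9 2 12)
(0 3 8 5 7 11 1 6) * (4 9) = (0 3 8 5 7 11 1 6)(4 9) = [3, 6, 2, 8, 9, 7, 0, 11, 5, 4, 10, 1]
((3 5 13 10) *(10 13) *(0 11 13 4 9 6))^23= ((0 11 13 4 9 6)(3 5 10))^23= (0 6 9 4 13 11)(3 10 5)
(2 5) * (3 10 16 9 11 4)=(2 5)(3 10 16 9 11 4)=[0, 1, 5, 10, 3, 2, 6, 7, 8, 11, 16, 4, 12, 13, 14, 15, 9]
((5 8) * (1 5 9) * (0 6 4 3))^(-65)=(0 3 4 6)(1 9 8 5)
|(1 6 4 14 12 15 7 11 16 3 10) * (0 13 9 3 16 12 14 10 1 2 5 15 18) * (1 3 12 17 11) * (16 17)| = |(0 13 9 12 18)(1 6 4 10 2 5 15 7)(11 16 17)| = 120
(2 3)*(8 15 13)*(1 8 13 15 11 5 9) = (15)(1 8 11 5 9)(2 3) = [0, 8, 3, 2, 4, 9, 6, 7, 11, 1, 10, 5, 12, 13, 14, 15]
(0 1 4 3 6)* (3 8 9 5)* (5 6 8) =(0 1 4 5 3 8 9 6) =[1, 4, 2, 8, 5, 3, 0, 7, 9, 6]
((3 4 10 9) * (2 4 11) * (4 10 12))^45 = (4 12)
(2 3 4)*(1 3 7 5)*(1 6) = [0, 3, 7, 4, 2, 6, 1, 5] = (1 3 4 2 7 5 6)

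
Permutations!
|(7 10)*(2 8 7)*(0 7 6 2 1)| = 12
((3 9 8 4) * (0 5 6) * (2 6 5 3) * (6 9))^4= (9)(0 3 6)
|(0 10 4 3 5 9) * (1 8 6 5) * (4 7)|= |(0 10 7 4 3 1 8 6 5 9)|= 10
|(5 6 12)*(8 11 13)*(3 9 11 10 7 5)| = |(3 9 11 13 8 10 7 5 6 12)| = 10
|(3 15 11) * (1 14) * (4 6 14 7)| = |(1 7 4 6 14)(3 15 11)| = 15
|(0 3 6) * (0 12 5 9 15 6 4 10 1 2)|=30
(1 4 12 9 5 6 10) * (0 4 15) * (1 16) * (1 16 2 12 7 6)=(16)(0 4 7 6 10 2 12 9 5 1 15)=[4, 15, 12, 3, 7, 1, 10, 6, 8, 5, 2, 11, 9, 13, 14, 0, 16]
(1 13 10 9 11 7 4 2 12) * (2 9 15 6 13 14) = (1 14 2 12)(4 9 11 7)(6 13 10 15) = [0, 14, 12, 3, 9, 5, 13, 4, 8, 11, 15, 7, 1, 10, 2, 6]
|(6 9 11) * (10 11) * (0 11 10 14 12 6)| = 4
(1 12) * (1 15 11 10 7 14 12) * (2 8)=(2 8)(7 14 12 15 11 10)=[0, 1, 8, 3, 4, 5, 6, 14, 2, 9, 7, 10, 15, 13, 12, 11]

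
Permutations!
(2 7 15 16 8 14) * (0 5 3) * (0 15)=(0 5 3 15 16 8 14 2 7)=[5, 1, 7, 15, 4, 3, 6, 0, 14, 9, 10, 11, 12, 13, 2, 16, 8]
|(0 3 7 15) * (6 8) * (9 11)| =|(0 3 7 15)(6 8)(9 11)| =4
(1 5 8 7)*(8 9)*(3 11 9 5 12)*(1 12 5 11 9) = (1 5 11)(3 9 8 7 12) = [0, 5, 2, 9, 4, 11, 6, 12, 7, 8, 10, 1, 3]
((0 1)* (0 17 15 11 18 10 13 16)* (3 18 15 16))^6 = (0 17)(1 16)(3 10)(13 18)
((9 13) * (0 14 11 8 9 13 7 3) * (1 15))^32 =((0 14 11 8 9 7 3)(1 15))^32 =(15)(0 9 14 7 11 3 8)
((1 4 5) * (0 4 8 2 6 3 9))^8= (0 9 3 6 2 8 1 5 4)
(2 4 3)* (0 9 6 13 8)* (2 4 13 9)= [2, 1, 13, 4, 3, 5, 9, 7, 0, 6, 10, 11, 12, 8]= (0 2 13 8)(3 4)(6 9)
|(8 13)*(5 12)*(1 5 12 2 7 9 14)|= 6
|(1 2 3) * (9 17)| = |(1 2 3)(9 17)| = 6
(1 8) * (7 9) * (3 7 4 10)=(1 8)(3 7 9 4 10)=[0, 8, 2, 7, 10, 5, 6, 9, 1, 4, 3]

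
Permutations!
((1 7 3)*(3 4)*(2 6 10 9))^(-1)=(1 3 4 7)(2 9 10 6)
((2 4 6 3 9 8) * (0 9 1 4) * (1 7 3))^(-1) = ((0 9 8 2)(1 4 6)(3 7))^(-1) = (0 2 8 9)(1 6 4)(3 7)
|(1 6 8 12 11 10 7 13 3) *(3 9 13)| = 8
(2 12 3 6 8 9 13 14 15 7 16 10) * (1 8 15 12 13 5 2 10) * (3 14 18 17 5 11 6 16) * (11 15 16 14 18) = [0, 8, 13, 14, 4, 2, 16, 3, 9, 15, 10, 6, 18, 11, 12, 7, 1, 5, 17] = (1 8 9 15 7 3 14 12 18 17 5 2 13 11 6 16)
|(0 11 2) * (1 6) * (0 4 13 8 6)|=|(0 11 2 4 13 8 6 1)|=8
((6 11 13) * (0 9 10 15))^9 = (0 9 10 15)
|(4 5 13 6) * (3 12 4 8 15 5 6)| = |(3 12 4 6 8 15 5 13)| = 8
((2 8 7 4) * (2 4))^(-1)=(2 7 8)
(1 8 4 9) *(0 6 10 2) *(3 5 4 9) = (0 6 10 2)(1 8 9)(3 5 4) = [6, 8, 0, 5, 3, 4, 10, 7, 9, 1, 2]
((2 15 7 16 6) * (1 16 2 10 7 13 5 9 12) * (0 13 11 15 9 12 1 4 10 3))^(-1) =((0 13 5 12 4 10 7 2 9 1 16 6 3)(11 15))^(-1) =(0 3 6 16 1 9 2 7 10 4 12 5 13)(11 15)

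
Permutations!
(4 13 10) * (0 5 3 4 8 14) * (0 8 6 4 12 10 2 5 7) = (0 7)(2 5 3 12 10 6 4 13)(8 14) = [7, 1, 5, 12, 13, 3, 4, 0, 14, 9, 6, 11, 10, 2, 8]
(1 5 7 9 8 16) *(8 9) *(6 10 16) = (1 5 7 8 6 10 16) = [0, 5, 2, 3, 4, 7, 10, 8, 6, 9, 16, 11, 12, 13, 14, 15, 1]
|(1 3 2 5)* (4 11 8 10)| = 4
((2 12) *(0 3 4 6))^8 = (12) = ((0 3 4 6)(2 12))^8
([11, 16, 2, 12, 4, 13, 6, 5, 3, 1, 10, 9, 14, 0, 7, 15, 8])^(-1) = (0 13 5 7 14 12 3 8 16 1 9 11)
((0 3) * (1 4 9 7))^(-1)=(0 3)(1 7 9 4)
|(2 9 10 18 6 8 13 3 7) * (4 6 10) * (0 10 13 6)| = 18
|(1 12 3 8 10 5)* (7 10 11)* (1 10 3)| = 4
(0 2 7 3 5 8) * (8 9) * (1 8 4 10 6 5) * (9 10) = (0 2 7 3 1 8)(4 9)(5 10 6) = [2, 8, 7, 1, 9, 10, 5, 3, 0, 4, 6]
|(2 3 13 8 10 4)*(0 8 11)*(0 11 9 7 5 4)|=21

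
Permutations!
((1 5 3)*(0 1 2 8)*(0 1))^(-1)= (1 8 2 3 5)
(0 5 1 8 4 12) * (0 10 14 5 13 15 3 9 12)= (0 13 15 3 9 12 10 14 5 1 8 4)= [13, 8, 2, 9, 0, 1, 6, 7, 4, 12, 14, 11, 10, 15, 5, 3]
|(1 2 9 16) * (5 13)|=4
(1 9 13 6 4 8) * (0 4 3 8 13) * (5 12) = (0 4 13 6 3 8 1 9)(5 12) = [4, 9, 2, 8, 13, 12, 3, 7, 1, 0, 10, 11, 5, 6]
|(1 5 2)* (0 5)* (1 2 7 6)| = |(0 5 7 6 1)| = 5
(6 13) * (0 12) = (0 12)(6 13) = [12, 1, 2, 3, 4, 5, 13, 7, 8, 9, 10, 11, 0, 6]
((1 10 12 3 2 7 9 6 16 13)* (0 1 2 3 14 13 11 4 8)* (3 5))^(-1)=((0 1 10 12 14 13 2 7 9 6 16 11 4 8)(3 5))^(-1)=(0 8 4 11 16 6 9 7 2 13 14 12 10 1)(3 5)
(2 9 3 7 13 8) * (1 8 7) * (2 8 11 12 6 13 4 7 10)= [0, 11, 9, 1, 7, 5, 13, 4, 8, 3, 2, 12, 6, 10]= (1 11 12 6 13 10 2 9 3)(4 7)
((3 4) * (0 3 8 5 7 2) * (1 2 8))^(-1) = (0 2 1 4 3)(5 8 7)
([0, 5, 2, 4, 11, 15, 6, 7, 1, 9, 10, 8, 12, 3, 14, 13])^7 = [0, 8, 2, 13, 3, 1, 6, 7, 11, 9, 10, 4, 12, 15, 14, 5]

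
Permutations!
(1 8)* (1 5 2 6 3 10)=(1 8 5 2 6 3 10)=[0, 8, 6, 10, 4, 2, 3, 7, 5, 9, 1]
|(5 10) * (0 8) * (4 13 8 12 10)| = 7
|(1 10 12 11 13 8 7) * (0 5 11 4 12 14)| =18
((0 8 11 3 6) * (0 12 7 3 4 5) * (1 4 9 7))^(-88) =(12)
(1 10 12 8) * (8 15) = [0, 10, 2, 3, 4, 5, 6, 7, 1, 9, 12, 11, 15, 13, 14, 8] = (1 10 12 15 8)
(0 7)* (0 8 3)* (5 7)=(0 5 7 8 3)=[5, 1, 2, 0, 4, 7, 6, 8, 3]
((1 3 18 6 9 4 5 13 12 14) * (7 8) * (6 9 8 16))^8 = (1 14 12 13 5 4 9 18 3)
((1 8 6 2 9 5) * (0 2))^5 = (0 8 5 2 6 1 9)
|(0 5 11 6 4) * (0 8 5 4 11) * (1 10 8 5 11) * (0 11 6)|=4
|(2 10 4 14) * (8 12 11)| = 12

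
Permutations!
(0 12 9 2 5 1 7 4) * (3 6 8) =(0 12 9 2 5 1 7 4)(3 6 8) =[12, 7, 5, 6, 0, 1, 8, 4, 3, 2, 10, 11, 9]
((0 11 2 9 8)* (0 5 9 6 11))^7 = ((2 6 11)(5 9 8))^7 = (2 6 11)(5 9 8)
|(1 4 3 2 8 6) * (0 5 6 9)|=|(0 5 6 1 4 3 2 8 9)|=9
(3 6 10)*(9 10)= (3 6 9 10)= [0, 1, 2, 6, 4, 5, 9, 7, 8, 10, 3]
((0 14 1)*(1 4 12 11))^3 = (0 12)(1 4)(11 14)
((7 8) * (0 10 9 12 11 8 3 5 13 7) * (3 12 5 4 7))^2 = (0 9 13 4 12 8 10 5 3 7 11)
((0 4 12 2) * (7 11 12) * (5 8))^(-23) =(0 4 7 11 12 2)(5 8)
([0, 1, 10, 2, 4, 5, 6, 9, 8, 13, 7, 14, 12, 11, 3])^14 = (2 14 13 7)(3 11 9 10)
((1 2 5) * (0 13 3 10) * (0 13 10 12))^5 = ((0 10 13 3 12)(1 2 5))^5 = (13)(1 5 2)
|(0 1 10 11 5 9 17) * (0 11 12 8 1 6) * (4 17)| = 20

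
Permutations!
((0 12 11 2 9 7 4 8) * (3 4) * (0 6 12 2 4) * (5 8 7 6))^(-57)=(0 4 6)(2 7 12)(3 11 9)(5 8)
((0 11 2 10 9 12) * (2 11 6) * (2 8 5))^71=((0 6 8 5 2 10 9 12))^71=(0 12 9 10 2 5 8 6)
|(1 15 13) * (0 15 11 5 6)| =7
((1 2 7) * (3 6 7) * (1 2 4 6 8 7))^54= ((1 4 6)(2 3 8 7))^54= (2 8)(3 7)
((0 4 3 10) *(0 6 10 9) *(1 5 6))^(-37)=(0 9 3 4)(1 10 6 5)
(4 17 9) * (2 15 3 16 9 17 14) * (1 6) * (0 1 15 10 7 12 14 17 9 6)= [1, 0, 10, 16, 17, 5, 15, 12, 8, 4, 7, 11, 14, 13, 2, 3, 6, 9]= (0 1)(2 10 7 12 14)(3 16 6 15)(4 17 9)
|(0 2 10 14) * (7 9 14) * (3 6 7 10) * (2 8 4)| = 9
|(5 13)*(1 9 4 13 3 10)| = 7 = |(1 9 4 13 5 3 10)|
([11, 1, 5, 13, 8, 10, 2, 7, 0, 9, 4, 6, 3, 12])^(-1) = (0 8 4 10 5 2 6 11)(3 12 13)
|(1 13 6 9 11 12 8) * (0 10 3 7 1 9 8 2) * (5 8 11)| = |(0 10 3 7 1 13 6 11 12 2)(5 8 9)| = 30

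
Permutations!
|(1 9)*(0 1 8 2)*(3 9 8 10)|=|(0 1 8 2)(3 9 10)|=12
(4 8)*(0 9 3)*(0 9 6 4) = (0 6 4 8)(3 9) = [6, 1, 2, 9, 8, 5, 4, 7, 0, 3]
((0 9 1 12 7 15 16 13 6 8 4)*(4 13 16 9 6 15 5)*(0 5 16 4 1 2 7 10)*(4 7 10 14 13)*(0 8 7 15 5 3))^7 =(0 10 16 3 2 7 4 9 6 8 15)(1 14 5 12 13)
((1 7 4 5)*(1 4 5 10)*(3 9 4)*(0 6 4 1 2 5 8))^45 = ((0 6 4 10 2 5 3 9 1 7 8))^45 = (0 6 4 10 2 5 3 9 1 7 8)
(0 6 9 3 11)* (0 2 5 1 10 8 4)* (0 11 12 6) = (1 10 8 4 11 2 5)(3 12 6 9) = [0, 10, 5, 12, 11, 1, 9, 7, 4, 3, 8, 2, 6]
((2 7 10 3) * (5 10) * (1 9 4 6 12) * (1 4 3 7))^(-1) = (1 2 3 9)(4 12 6)(5 7 10)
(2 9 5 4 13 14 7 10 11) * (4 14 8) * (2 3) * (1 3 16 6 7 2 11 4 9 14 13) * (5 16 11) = (1 3 5 13 8 9 16 6 7 10 4)(2 14) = [0, 3, 14, 5, 1, 13, 7, 10, 9, 16, 4, 11, 12, 8, 2, 15, 6]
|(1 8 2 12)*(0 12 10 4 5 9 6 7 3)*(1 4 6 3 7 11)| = 6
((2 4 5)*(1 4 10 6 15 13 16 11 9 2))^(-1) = (1 5 4)(2 9 11 16 13 15 6 10)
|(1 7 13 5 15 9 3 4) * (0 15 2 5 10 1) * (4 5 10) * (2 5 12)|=|(0 15 9 3 12 2 10 1 7 13 4)|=11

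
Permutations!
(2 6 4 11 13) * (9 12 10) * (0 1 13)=[1, 13, 6, 3, 11, 5, 4, 7, 8, 12, 9, 0, 10, 2]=(0 1 13 2 6 4 11)(9 12 10)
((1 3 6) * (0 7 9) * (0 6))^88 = (0 1 9)(3 6 7)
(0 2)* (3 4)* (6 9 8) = [2, 1, 0, 4, 3, 5, 9, 7, 6, 8] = (0 2)(3 4)(6 9 8)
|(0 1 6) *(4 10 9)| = |(0 1 6)(4 10 9)| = 3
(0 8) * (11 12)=[8, 1, 2, 3, 4, 5, 6, 7, 0, 9, 10, 12, 11]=(0 8)(11 12)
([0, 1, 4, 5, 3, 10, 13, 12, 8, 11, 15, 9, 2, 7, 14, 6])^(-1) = (2 12 7 13 6 15 10 5 3 4)(9 11)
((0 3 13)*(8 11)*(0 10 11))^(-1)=(0 8 11 10 13 3)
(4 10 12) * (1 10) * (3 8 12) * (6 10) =(1 6 10 3 8 12 4) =[0, 6, 2, 8, 1, 5, 10, 7, 12, 9, 3, 11, 4]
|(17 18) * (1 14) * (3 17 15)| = |(1 14)(3 17 18 15)| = 4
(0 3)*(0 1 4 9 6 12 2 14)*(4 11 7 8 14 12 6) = (0 3 1 11 7 8 14)(2 12)(4 9) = [3, 11, 12, 1, 9, 5, 6, 8, 14, 4, 10, 7, 2, 13, 0]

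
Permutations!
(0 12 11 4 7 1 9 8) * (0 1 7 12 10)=(0 10)(1 9 8)(4 12 11)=[10, 9, 2, 3, 12, 5, 6, 7, 1, 8, 0, 4, 11]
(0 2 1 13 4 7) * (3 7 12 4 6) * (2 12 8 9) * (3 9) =(0 12 4 8 3 7)(1 13 6 9 2) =[12, 13, 1, 7, 8, 5, 9, 0, 3, 2, 10, 11, 4, 6]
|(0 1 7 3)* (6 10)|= |(0 1 7 3)(6 10)|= 4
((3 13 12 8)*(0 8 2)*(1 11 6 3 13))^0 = ((0 8 13 12 2)(1 11 6 3))^0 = (13)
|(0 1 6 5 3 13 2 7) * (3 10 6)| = 6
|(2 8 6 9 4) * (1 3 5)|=15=|(1 3 5)(2 8 6 9 4)|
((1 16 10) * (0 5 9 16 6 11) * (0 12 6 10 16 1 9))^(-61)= (16)(0 5)(1 9 10)(6 12 11)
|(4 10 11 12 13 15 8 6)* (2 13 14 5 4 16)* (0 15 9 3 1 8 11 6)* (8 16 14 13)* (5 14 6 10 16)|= |(0 15 11 12 13 9 3 1 5 4 16 2 8)|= 13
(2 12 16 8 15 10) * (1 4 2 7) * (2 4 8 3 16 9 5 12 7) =(1 8 15 10 2 7)(3 16)(5 12 9) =[0, 8, 7, 16, 4, 12, 6, 1, 15, 5, 2, 11, 9, 13, 14, 10, 3]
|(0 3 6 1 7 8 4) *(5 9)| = 14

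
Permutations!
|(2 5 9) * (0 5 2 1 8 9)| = |(0 5)(1 8 9)| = 6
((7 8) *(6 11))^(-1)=(6 11)(7 8)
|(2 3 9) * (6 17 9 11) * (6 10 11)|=10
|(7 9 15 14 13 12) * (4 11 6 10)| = 12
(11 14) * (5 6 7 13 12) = (5 6 7 13 12)(11 14) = [0, 1, 2, 3, 4, 6, 7, 13, 8, 9, 10, 14, 5, 12, 11]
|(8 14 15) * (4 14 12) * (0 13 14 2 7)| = 9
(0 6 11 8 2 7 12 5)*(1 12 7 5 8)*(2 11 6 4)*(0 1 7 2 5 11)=(0 4 5 1 12 8)(2 11 7)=[4, 12, 11, 3, 5, 1, 6, 2, 0, 9, 10, 7, 8]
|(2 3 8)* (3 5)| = 4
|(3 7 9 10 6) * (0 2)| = |(0 2)(3 7 9 10 6)| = 10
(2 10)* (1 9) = (1 9)(2 10) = [0, 9, 10, 3, 4, 5, 6, 7, 8, 1, 2]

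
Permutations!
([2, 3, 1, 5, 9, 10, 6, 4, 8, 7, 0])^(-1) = (0 10 5 3 1 2)(4 7 9)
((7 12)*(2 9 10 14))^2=(2 10)(9 14)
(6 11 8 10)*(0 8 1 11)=(0 8 10 6)(1 11)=[8, 11, 2, 3, 4, 5, 0, 7, 10, 9, 6, 1]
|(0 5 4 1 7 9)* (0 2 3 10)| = 9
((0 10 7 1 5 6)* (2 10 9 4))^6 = (0 1 2)(4 6 7)(5 10 9)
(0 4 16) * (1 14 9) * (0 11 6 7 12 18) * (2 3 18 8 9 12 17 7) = [4, 14, 3, 18, 16, 5, 2, 17, 9, 1, 10, 6, 8, 13, 12, 15, 11, 7, 0] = (0 4 16 11 6 2 3 18)(1 14 12 8 9)(7 17)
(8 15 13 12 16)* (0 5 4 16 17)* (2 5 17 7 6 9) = (0 17)(2 5 4 16 8 15 13 12 7 6 9) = [17, 1, 5, 3, 16, 4, 9, 6, 15, 2, 10, 11, 7, 12, 14, 13, 8, 0]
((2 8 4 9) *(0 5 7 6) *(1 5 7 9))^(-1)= (0 6 7)(1 4 8 2 9 5)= ((0 7 6)(1 5 9 2 8 4))^(-1)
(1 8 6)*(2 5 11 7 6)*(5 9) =(1 8 2 9 5 11 7 6) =[0, 8, 9, 3, 4, 11, 1, 6, 2, 5, 10, 7]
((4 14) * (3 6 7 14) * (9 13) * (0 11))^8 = (3 14 6 4 7)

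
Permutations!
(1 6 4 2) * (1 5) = (1 6 4 2 5) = [0, 6, 5, 3, 2, 1, 4]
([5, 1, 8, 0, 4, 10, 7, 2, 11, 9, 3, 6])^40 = [0, 1, 2, 3, 4, 5, 6, 7, 8, 9, 10, 11]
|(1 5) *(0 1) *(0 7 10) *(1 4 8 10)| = 12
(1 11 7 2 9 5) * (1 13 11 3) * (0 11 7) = (0 11)(1 3)(2 9 5 13 7) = [11, 3, 9, 1, 4, 13, 6, 2, 8, 5, 10, 0, 12, 7]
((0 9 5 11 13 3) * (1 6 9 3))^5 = (0 3)(1 13 11 5 9 6)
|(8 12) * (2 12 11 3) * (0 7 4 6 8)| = 9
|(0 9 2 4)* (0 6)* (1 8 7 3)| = 20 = |(0 9 2 4 6)(1 8 7 3)|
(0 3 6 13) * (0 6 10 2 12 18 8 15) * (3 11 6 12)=(0 11 6 13 12 18 8 15)(2 3 10)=[11, 1, 3, 10, 4, 5, 13, 7, 15, 9, 2, 6, 18, 12, 14, 0, 16, 17, 8]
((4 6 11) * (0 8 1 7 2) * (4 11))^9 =(11)(0 2 7 1 8)(4 6)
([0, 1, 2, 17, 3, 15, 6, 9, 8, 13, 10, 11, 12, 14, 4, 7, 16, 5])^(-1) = [0, 1, 2, 4, 14, 17, 6, 15, 8, 7, 10, 11, 12, 9, 13, 5, 16, 3]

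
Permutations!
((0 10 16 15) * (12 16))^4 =((0 10 12 16 15))^4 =(0 15 16 12 10)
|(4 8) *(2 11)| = 2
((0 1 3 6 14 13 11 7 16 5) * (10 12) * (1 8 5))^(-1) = (0 5 8)(1 16 7 11 13 14 6 3)(10 12)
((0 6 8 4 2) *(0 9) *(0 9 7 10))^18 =((0 6 8 4 2 7 10))^18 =(0 2 6 7 8 10 4)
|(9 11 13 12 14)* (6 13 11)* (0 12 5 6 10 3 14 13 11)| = 12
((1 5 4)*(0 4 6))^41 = (0 4 1 5 6)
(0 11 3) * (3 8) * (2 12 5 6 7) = (0 11 8 3)(2 12 5 6 7) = [11, 1, 12, 0, 4, 6, 7, 2, 3, 9, 10, 8, 5]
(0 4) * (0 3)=(0 4 3)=[4, 1, 2, 0, 3]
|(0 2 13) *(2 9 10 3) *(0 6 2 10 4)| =|(0 9 4)(2 13 6)(3 10)| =6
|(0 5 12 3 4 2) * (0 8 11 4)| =|(0 5 12 3)(2 8 11 4)| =4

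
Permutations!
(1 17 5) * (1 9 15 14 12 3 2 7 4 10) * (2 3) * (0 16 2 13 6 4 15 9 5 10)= (0 16 2 7 15 14 12 13 6 4)(1 17 10)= [16, 17, 7, 3, 0, 5, 4, 15, 8, 9, 1, 11, 13, 6, 12, 14, 2, 10]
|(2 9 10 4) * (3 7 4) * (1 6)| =6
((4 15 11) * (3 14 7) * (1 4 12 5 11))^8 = (1 15 4)(3 7 14)(5 12 11)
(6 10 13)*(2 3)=(2 3)(6 10 13)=[0, 1, 3, 2, 4, 5, 10, 7, 8, 9, 13, 11, 12, 6]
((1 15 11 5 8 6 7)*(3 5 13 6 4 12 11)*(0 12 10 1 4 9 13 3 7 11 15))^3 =((0 12 15 7 4 10 1)(3 5 8 9 13 6 11))^3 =(0 7 1 15 10 12 4)(3 9 11 8 6 5 13)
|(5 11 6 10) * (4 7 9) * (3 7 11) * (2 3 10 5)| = 9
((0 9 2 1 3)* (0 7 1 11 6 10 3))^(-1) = ((0 9 2 11 6 10 3 7 1))^(-1) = (0 1 7 3 10 6 11 2 9)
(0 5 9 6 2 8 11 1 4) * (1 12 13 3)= (0 5 9 6 2 8 11 12 13 3 1 4)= [5, 4, 8, 1, 0, 9, 2, 7, 11, 6, 10, 12, 13, 3]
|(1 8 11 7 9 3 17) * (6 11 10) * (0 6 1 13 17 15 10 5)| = 22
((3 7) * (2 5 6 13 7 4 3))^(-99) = ((2 5 6 13 7)(3 4))^(-99) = (2 5 6 13 7)(3 4)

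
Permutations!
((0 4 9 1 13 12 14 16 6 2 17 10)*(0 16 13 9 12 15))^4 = (0 13 12)(2 6 16 10 17)(4 15 14)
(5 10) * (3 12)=(3 12)(5 10)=[0, 1, 2, 12, 4, 10, 6, 7, 8, 9, 5, 11, 3]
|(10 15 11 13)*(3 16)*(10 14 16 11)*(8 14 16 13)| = 6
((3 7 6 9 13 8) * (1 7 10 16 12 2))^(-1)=((1 7 6 9 13 8 3 10 16 12 2))^(-1)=(1 2 12 16 10 3 8 13 9 6 7)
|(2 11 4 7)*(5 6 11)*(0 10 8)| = 6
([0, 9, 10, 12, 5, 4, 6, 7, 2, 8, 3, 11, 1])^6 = [0, 12, 8, 10, 4, 5, 6, 7, 9, 1, 2, 11, 3]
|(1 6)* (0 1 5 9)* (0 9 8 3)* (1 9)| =|(0 9 1 6 5 8 3)| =7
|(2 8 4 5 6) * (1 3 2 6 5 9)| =6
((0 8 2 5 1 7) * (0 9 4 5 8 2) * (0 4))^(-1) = ((0 2 8 4 5 1 7 9))^(-1) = (0 9 7 1 5 4 8 2)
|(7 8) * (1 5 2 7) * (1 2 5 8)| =|(1 8 2 7)| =4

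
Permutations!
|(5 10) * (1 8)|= 2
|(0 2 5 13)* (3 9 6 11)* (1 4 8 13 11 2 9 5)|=24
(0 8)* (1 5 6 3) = (0 8)(1 5 6 3) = [8, 5, 2, 1, 4, 6, 3, 7, 0]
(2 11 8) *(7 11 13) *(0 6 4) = (0 6 4)(2 13 7 11 8) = [6, 1, 13, 3, 0, 5, 4, 11, 2, 9, 10, 8, 12, 7]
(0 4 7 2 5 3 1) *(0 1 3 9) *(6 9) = (0 4 7 2 5 6 9) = [4, 1, 5, 3, 7, 6, 9, 2, 8, 0]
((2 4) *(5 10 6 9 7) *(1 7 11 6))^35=((1 7 5 10)(2 4)(6 9 11))^35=(1 10 5 7)(2 4)(6 11 9)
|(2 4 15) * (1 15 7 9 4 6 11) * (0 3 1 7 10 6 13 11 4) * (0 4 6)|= |(0 3 1 15 2 13 11 7 9 4 10)|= 11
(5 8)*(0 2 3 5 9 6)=(0 2 3 5 8 9 6)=[2, 1, 3, 5, 4, 8, 0, 7, 9, 6]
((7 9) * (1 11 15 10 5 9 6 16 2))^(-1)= ((1 11 15 10 5 9 7 6 16 2))^(-1)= (1 2 16 6 7 9 5 10 15 11)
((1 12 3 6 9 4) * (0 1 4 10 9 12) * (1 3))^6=(0 3 6 12 1)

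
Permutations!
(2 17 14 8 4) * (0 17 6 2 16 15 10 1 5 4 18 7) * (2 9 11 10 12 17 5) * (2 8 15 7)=[5, 8, 6, 3, 16, 4, 9, 0, 18, 11, 1, 10, 17, 13, 15, 12, 7, 14, 2]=(0 5 4 16 7)(1 8 18 2 6 9 11 10)(12 17 14 15)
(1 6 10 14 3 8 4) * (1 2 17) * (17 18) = (1 6 10 14 3 8 4 2 18 17) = [0, 6, 18, 8, 2, 5, 10, 7, 4, 9, 14, 11, 12, 13, 3, 15, 16, 1, 17]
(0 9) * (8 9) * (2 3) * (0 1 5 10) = (0 8 9 1 5 10)(2 3) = [8, 5, 3, 2, 4, 10, 6, 7, 9, 1, 0]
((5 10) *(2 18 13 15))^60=(18)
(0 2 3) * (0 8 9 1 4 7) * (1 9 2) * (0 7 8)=[1, 4, 3, 0, 8, 5, 6, 7, 2, 9]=(9)(0 1 4 8 2 3)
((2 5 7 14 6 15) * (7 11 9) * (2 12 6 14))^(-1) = (2 7 9 11 5)(6 12 15)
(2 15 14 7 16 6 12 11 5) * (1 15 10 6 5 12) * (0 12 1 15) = [12, 0, 10, 3, 4, 2, 15, 16, 8, 9, 6, 1, 11, 13, 7, 14, 5] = (0 12 11 1)(2 10 6 15 14 7 16 5)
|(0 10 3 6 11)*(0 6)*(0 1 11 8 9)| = 8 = |(0 10 3 1 11 6 8 9)|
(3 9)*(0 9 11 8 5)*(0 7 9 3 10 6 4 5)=[3, 1, 2, 11, 5, 7, 4, 9, 0, 10, 6, 8]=(0 3 11 8)(4 5 7 9 10 6)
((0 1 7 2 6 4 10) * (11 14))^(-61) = ((0 1 7 2 6 4 10)(11 14))^(-61) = (0 7 6 10 1 2 4)(11 14)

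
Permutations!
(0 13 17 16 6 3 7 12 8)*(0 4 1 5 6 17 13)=(1 5 6 3 7 12 8 4)(16 17)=[0, 5, 2, 7, 1, 6, 3, 12, 4, 9, 10, 11, 8, 13, 14, 15, 17, 16]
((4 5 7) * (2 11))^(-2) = ((2 11)(4 5 7))^(-2) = (11)(4 5 7)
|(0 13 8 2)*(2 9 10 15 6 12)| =|(0 13 8 9 10 15 6 12 2)| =9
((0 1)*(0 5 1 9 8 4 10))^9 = (0 10 4 8 9)(1 5)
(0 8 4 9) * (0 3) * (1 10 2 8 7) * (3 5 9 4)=(0 7 1 10 2 8 3)(5 9)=[7, 10, 8, 0, 4, 9, 6, 1, 3, 5, 2]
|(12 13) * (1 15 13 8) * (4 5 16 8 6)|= 9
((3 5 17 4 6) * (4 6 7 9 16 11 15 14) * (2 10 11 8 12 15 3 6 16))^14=(17)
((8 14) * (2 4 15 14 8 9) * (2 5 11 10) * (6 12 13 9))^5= (2 12 10 6 11 14 5 15 9 4 13)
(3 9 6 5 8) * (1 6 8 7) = [0, 6, 2, 9, 4, 7, 5, 1, 3, 8] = (1 6 5 7)(3 9 8)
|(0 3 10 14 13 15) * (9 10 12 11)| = 9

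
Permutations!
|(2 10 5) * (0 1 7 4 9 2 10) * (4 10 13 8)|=10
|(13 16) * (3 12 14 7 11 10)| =|(3 12 14 7 11 10)(13 16)| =6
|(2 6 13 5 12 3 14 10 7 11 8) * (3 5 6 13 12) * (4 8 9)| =13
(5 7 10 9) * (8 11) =(5 7 10 9)(8 11) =[0, 1, 2, 3, 4, 7, 6, 10, 11, 5, 9, 8]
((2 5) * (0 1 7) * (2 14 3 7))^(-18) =(0 5 7 2 3 1 14)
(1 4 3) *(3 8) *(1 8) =(1 4)(3 8) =[0, 4, 2, 8, 1, 5, 6, 7, 3]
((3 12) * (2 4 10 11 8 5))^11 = (2 5 8 11 10 4)(3 12)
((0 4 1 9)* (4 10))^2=((0 10 4 1 9))^2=(0 4 9 10 1)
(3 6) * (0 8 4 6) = (0 8 4 6 3) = [8, 1, 2, 0, 6, 5, 3, 7, 4]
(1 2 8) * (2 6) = (1 6 2 8) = [0, 6, 8, 3, 4, 5, 2, 7, 1]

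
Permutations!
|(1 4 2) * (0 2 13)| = 5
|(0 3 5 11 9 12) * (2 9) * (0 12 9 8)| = |(12)(0 3 5 11 2 8)| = 6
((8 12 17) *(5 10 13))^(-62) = (5 10 13)(8 12 17)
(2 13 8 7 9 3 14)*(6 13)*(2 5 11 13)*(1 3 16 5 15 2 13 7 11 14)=(1 3)(2 6 13 8 11 7 9 16 5 14 15)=[0, 3, 6, 1, 4, 14, 13, 9, 11, 16, 10, 7, 12, 8, 15, 2, 5]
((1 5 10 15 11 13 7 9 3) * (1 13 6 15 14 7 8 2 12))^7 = ((1 5 10 14 7 9 3 13 8 2 12)(6 15 11))^7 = (1 13 14 12 3 10 2 9 5 8 7)(6 15 11)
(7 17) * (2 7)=(2 7 17)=[0, 1, 7, 3, 4, 5, 6, 17, 8, 9, 10, 11, 12, 13, 14, 15, 16, 2]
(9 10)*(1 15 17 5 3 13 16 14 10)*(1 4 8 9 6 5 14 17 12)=(1 15 12)(3 13 16 17 14 10 6 5)(4 8 9)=[0, 15, 2, 13, 8, 3, 5, 7, 9, 4, 6, 11, 1, 16, 10, 12, 17, 14]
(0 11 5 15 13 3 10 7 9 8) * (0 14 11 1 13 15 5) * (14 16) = [1, 13, 2, 10, 4, 5, 6, 9, 16, 8, 7, 0, 12, 3, 11, 15, 14] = (0 1 13 3 10 7 9 8 16 14 11)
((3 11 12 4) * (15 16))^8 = (16)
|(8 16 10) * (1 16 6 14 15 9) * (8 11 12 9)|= 12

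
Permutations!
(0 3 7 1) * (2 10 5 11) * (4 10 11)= (0 3 7 1)(2 11)(4 10 5)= [3, 0, 11, 7, 10, 4, 6, 1, 8, 9, 5, 2]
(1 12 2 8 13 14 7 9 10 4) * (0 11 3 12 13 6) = (0 11 3 12 2 8 6)(1 13 14 7 9 10 4) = [11, 13, 8, 12, 1, 5, 0, 9, 6, 10, 4, 3, 2, 14, 7]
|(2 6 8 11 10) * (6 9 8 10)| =|(2 9 8 11 6 10)| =6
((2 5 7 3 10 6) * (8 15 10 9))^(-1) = (2 6 10 15 8 9 3 7 5)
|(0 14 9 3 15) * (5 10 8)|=|(0 14 9 3 15)(5 10 8)|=15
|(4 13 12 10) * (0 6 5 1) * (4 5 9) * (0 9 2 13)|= 10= |(0 6 2 13 12 10 5 1 9 4)|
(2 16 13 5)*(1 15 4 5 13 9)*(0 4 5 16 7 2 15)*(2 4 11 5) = (0 11 5 15 2 7 4 16 9 1) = [11, 0, 7, 3, 16, 15, 6, 4, 8, 1, 10, 5, 12, 13, 14, 2, 9]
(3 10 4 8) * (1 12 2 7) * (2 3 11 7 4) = (1 12 3 10 2 4 8 11 7) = [0, 12, 4, 10, 8, 5, 6, 1, 11, 9, 2, 7, 3]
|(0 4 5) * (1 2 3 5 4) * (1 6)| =|(0 6 1 2 3 5)| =6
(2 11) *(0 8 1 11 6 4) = [8, 11, 6, 3, 0, 5, 4, 7, 1, 9, 10, 2] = (0 8 1 11 2 6 4)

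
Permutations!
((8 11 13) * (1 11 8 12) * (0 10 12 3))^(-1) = ((0 10 12 1 11 13 3))^(-1) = (0 3 13 11 1 12 10)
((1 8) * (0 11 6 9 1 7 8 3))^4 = (0 1 6)(3 9 11)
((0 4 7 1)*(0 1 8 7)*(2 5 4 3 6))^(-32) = ((0 3 6 2 5 4)(7 8))^(-32) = (8)(0 5 6)(2 3 4)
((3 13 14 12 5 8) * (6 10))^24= ((3 13 14 12 5 8)(6 10))^24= (14)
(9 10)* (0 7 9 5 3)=(0 7 9 10 5 3)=[7, 1, 2, 0, 4, 3, 6, 9, 8, 10, 5]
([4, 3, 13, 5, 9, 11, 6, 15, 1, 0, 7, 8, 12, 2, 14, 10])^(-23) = (0 4 9)(1 5 8 3 11)(2 13)(7 15 10)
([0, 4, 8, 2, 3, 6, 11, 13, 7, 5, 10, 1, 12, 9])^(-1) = (1 11 6 5 9 13 7 8 2 3 4)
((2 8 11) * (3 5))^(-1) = ((2 8 11)(3 5))^(-1) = (2 11 8)(3 5)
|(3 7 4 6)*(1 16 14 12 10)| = |(1 16 14 12 10)(3 7 4 6)| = 20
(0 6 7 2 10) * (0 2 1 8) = (0 6 7 1 8)(2 10) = [6, 8, 10, 3, 4, 5, 7, 1, 0, 9, 2]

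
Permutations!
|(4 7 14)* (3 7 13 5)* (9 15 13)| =8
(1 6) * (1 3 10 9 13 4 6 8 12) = (1 8 12)(3 10 9 13 4 6) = [0, 8, 2, 10, 6, 5, 3, 7, 12, 13, 9, 11, 1, 4]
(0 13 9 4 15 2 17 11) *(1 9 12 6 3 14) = (0 13 12 6 3 14 1 9 4 15 2 17 11) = [13, 9, 17, 14, 15, 5, 3, 7, 8, 4, 10, 0, 6, 12, 1, 2, 16, 11]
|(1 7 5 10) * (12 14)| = |(1 7 5 10)(12 14)| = 4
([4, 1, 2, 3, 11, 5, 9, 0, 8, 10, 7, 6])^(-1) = (0 7 10 9 6 11 4)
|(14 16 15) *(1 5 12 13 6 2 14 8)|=10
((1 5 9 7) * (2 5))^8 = ((1 2 5 9 7))^8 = (1 9 2 7 5)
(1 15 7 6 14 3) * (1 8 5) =(1 15 7 6 14 3 8 5) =[0, 15, 2, 8, 4, 1, 14, 6, 5, 9, 10, 11, 12, 13, 3, 7]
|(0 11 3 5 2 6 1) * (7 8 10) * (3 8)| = 10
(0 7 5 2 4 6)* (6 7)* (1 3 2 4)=(0 6)(1 3 2)(4 7 5)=[6, 3, 1, 2, 7, 4, 0, 5]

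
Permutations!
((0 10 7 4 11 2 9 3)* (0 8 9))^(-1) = ((0 10 7 4 11 2)(3 8 9))^(-1) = (0 2 11 4 7 10)(3 9 8)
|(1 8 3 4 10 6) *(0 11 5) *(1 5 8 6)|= 9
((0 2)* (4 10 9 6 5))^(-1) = (0 2)(4 5 6 9 10)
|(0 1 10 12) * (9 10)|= |(0 1 9 10 12)|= 5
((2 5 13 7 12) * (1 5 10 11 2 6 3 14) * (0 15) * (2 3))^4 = ((0 15)(1 5 13 7 12 6 2 10 11 3 14))^4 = (15)(1 12 11 5 6 3 13 2 14 7 10)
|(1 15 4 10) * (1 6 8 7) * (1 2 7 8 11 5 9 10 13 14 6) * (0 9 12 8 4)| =40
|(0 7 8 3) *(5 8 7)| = |(0 5 8 3)| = 4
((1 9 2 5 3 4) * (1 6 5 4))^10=((1 9 2 4 6 5 3))^10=(1 4 3 2 5 9 6)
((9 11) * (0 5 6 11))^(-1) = ((0 5 6 11 9))^(-1) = (0 9 11 6 5)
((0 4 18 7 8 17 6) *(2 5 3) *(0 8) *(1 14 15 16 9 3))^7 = (0 7 18 4)(1 5 2 3 9 16 15 14)(6 8 17)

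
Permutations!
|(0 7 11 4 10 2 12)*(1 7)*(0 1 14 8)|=21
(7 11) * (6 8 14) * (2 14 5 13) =[0, 1, 14, 3, 4, 13, 8, 11, 5, 9, 10, 7, 12, 2, 6] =(2 14 6 8 5 13)(7 11)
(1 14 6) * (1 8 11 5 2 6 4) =[0, 14, 6, 3, 1, 2, 8, 7, 11, 9, 10, 5, 12, 13, 4] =(1 14 4)(2 6 8 11 5)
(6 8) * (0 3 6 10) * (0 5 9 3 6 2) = (0 6 8 10 5 9 3 2) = [6, 1, 0, 2, 4, 9, 8, 7, 10, 3, 5]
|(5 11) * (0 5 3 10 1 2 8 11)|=6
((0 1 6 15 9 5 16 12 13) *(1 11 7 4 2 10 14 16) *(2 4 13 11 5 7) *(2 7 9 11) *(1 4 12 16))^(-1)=(16)(0 13 7 11 15 6 1 14 10 2 12 4 5)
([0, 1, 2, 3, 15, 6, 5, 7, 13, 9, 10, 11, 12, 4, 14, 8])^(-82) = (4 8)(13 15)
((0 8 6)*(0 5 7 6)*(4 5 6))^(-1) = ((0 8)(4 5 7))^(-1) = (0 8)(4 7 5)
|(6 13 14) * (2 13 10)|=5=|(2 13 14 6 10)|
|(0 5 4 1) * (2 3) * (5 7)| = |(0 7 5 4 1)(2 3)| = 10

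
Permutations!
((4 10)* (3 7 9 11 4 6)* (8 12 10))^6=(3 12 11)(4 7 10)(6 8 9)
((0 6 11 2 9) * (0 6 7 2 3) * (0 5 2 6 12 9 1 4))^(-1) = ((0 7 6 11 3 5 2 1 4)(9 12))^(-1) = (0 4 1 2 5 3 11 6 7)(9 12)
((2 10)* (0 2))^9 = ((0 2 10))^9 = (10)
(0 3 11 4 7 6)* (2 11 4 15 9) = (0 3 4 7 6)(2 11 15 9) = [3, 1, 11, 4, 7, 5, 0, 6, 8, 2, 10, 15, 12, 13, 14, 9]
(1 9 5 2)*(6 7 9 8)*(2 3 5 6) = (1 8 2)(3 5)(6 7 9) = [0, 8, 1, 5, 4, 3, 7, 9, 2, 6]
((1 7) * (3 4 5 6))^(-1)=((1 7)(3 4 5 6))^(-1)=(1 7)(3 6 5 4)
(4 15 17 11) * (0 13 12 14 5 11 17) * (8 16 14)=(17)(0 13 12 8 16 14 5 11 4 15)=[13, 1, 2, 3, 15, 11, 6, 7, 16, 9, 10, 4, 8, 12, 5, 0, 14, 17]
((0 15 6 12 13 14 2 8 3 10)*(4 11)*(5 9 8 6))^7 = (15)(2 12 14 6 13)(4 11)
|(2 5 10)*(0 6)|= |(0 6)(2 5 10)|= 6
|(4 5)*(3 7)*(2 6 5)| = 4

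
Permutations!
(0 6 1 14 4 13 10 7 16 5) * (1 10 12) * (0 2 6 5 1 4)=[5, 14, 6, 3, 13, 2, 10, 16, 8, 9, 7, 11, 4, 12, 0, 15, 1]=(0 5 2 6 10 7 16 1 14)(4 13 12)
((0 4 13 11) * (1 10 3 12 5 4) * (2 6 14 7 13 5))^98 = ((0 1 10 3 12 2 6 14 7 13 11)(4 5))^98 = (0 11 13 7 14 6 2 12 3 10 1)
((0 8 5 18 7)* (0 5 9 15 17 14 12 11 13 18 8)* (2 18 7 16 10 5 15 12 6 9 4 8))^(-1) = ((2 18 16 10 5)(4 8)(6 9 12 11 13 7 15 17 14))^(-1) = (2 5 10 16 18)(4 8)(6 14 17 15 7 13 11 12 9)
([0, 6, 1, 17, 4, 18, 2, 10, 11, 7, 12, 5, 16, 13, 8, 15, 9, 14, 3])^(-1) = [0, 2, 6, 18, 4, 11, 1, 9, 14, 16, 7, 8, 10, 13, 17, 15, 12, 3, 5]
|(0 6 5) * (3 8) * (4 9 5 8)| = 7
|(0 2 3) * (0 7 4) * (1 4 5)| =7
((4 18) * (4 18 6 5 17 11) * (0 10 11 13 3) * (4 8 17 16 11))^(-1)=(18)(0 3 13 17 8 11 16 5 6 4 10)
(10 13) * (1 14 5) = [0, 14, 2, 3, 4, 1, 6, 7, 8, 9, 13, 11, 12, 10, 5] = (1 14 5)(10 13)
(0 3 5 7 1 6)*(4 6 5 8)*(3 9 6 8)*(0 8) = (0 9 6 8 4)(1 5 7) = [9, 5, 2, 3, 0, 7, 8, 1, 4, 6]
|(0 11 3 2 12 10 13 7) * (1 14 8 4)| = |(0 11 3 2 12 10 13 7)(1 14 8 4)| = 8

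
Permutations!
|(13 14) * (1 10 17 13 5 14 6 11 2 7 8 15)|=|(1 10 17 13 6 11 2 7 8 15)(5 14)|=10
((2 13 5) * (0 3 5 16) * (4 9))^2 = ((0 3 5 2 13 16)(4 9))^2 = (0 5 13)(2 16 3)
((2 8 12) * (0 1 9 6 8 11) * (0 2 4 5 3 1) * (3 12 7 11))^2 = (1 6 7 2)(3 9 8 11)(4 12 5)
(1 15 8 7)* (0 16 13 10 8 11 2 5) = (0 16 13 10 8 7 1 15 11 2 5) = [16, 15, 5, 3, 4, 0, 6, 1, 7, 9, 8, 2, 12, 10, 14, 11, 13]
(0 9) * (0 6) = (0 9 6) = [9, 1, 2, 3, 4, 5, 0, 7, 8, 6]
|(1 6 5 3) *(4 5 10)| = 6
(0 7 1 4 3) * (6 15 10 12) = (0 7 1 4 3)(6 15 10 12) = [7, 4, 2, 0, 3, 5, 15, 1, 8, 9, 12, 11, 6, 13, 14, 10]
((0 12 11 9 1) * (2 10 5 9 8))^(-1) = (0 1 9 5 10 2 8 11 12)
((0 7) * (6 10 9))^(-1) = (0 7)(6 9 10)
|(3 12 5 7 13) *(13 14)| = 6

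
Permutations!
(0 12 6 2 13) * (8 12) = [8, 1, 13, 3, 4, 5, 2, 7, 12, 9, 10, 11, 6, 0] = (0 8 12 6 2 13)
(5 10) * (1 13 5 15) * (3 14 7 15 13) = (1 3 14 7 15)(5 10 13) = [0, 3, 2, 14, 4, 10, 6, 15, 8, 9, 13, 11, 12, 5, 7, 1]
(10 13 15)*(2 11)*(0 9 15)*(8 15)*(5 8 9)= [5, 1, 11, 3, 4, 8, 6, 7, 15, 9, 13, 2, 12, 0, 14, 10]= (0 5 8 15 10 13)(2 11)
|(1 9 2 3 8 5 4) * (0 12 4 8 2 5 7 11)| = 18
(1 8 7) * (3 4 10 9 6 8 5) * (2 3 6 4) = (1 5 6 8 7)(2 3)(4 10 9) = [0, 5, 3, 2, 10, 6, 8, 1, 7, 4, 9]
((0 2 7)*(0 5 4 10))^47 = (0 10 4 5 7 2)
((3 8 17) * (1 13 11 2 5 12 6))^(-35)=((1 13 11 2 5 12 6)(3 8 17))^(-35)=(3 8 17)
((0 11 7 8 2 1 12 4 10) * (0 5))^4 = (0 2 10 7 12)(1 5 8 4 11)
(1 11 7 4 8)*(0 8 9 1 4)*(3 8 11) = (0 11 7)(1 3 8 4 9) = [11, 3, 2, 8, 9, 5, 6, 0, 4, 1, 10, 7]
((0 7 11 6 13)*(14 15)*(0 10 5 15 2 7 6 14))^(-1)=((0 6 13 10 5 15)(2 7 11 14))^(-1)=(0 15 5 10 13 6)(2 14 11 7)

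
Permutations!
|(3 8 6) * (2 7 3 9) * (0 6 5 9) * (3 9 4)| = 12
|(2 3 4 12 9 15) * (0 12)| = 7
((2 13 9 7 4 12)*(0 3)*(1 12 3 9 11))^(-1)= ((0 9 7 4 3)(1 12 2 13 11))^(-1)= (0 3 4 7 9)(1 11 13 2 12)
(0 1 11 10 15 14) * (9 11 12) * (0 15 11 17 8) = (0 1 12 9 17 8)(10 11)(14 15) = [1, 12, 2, 3, 4, 5, 6, 7, 0, 17, 11, 10, 9, 13, 15, 14, 16, 8]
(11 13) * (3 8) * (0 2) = (0 2)(3 8)(11 13) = [2, 1, 0, 8, 4, 5, 6, 7, 3, 9, 10, 13, 12, 11]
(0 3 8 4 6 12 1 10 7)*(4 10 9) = (0 3 8 10 7)(1 9 4 6 12) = [3, 9, 2, 8, 6, 5, 12, 0, 10, 4, 7, 11, 1]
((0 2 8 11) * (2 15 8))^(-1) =((0 15 8 11))^(-1) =(0 11 8 15)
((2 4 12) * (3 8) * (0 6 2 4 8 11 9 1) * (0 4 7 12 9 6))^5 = ((1 4 9)(2 8 3 11 6)(7 12))^5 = (1 9 4)(7 12)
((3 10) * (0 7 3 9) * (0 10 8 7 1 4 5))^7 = (0 5 4 1)(3 8 7)(9 10)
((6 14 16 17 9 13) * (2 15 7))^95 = ((2 15 7)(6 14 16 17 9 13))^95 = (2 7 15)(6 13 9 17 16 14)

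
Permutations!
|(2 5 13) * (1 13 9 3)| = |(1 13 2 5 9 3)| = 6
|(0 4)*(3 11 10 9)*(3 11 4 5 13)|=15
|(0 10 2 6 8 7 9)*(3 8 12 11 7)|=|(0 10 2 6 12 11 7 9)(3 8)|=8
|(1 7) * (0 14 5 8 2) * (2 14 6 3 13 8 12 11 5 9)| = 24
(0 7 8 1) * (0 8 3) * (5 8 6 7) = (0 5 8 1 6 7 3) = [5, 6, 2, 0, 4, 8, 7, 3, 1]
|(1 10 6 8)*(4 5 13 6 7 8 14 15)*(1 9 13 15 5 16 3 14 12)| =24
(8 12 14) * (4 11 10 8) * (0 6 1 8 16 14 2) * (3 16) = (0 6 1 8 12 2)(3 16 14 4 11 10) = [6, 8, 0, 16, 11, 5, 1, 7, 12, 9, 3, 10, 2, 13, 4, 15, 14]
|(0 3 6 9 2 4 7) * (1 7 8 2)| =|(0 3 6 9 1 7)(2 4 8)| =6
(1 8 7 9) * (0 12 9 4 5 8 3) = [12, 3, 2, 0, 5, 8, 6, 4, 7, 1, 10, 11, 9] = (0 12 9 1 3)(4 5 8 7)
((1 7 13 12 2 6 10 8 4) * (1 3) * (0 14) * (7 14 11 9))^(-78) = ((0 11 9 7 13 12 2 6 10 8 4 3 1 14))^(-78) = (0 2 1 13 4 9 10)(3 7 8 11 6 14 12)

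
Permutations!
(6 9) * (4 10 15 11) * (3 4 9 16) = [0, 1, 2, 4, 10, 5, 16, 7, 8, 6, 15, 9, 12, 13, 14, 11, 3] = (3 4 10 15 11 9 6 16)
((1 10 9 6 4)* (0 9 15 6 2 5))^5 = ((0 9 2 5)(1 10 15 6 4))^5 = (15)(0 9 2 5)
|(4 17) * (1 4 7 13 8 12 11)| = 8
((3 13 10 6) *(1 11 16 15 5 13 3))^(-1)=((1 11 16 15 5 13 10 6))^(-1)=(1 6 10 13 5 15 16 11)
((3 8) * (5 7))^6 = (8)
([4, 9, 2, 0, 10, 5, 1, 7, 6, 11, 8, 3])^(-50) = (0 6 3 8 11 10 9 4 1)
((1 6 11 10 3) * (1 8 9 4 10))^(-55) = (1 11 6)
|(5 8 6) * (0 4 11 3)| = |(0 4 11 3)(5 8 6)| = 12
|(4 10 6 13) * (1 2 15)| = |(1 2 15)(4 10 6 13)| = 12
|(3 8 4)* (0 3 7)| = 5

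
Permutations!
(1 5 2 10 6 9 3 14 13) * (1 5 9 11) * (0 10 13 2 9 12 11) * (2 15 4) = (0 10 6)(1 12 11)(2 13 5 9 3 14 15 4) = [10, 12, 13, 14, 2, 9, 0, 7, 8, 3, 6, 1, 11, 5, 15, 4]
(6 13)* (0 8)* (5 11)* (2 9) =(0 8)(2 9)(5 11)(6 13) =[8, 1, 9, 3, 4, 11, 13, 7, 0, 2, 10, 5, 12, 6]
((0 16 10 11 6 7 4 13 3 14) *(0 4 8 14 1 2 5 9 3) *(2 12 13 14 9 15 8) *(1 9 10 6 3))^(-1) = (0 13 12 1 9 3 11 10 8 15 5 2 7 6 16)(4 14)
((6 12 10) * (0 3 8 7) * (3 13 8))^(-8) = (13)(6 12 10)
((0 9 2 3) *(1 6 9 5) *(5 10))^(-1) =(0 3 2 9 6 1 5 10)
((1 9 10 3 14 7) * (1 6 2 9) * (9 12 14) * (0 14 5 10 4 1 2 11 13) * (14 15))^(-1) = (0 13 11 6 7 14 15)(1 4 9 3 10 5 12 2)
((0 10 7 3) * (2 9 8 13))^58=((0 10 7 3)(2 9 8 13))^58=(0 7)(2 8)(3 10)(9 13)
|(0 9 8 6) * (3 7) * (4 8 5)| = |(0 9 5 4 8 6)(3 7)| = 6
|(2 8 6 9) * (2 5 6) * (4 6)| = 4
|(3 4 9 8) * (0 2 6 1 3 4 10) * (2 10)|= |(0 10)(1 3 2 6)(4 9 8)|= 12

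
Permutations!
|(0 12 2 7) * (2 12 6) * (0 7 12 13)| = |(0 6 2 12 13)| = 5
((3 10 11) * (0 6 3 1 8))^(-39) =(0 10 8 3 1 6 11)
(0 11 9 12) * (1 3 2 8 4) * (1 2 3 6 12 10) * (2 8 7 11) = (0 2 7 11 9 10 1 6 12)(4 8) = [2, 6, 7, 3, 8, 5, 12, 11, 4, 10, 1, 9, 0]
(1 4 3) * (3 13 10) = [0, 4, 2, 1, 13, 5, 6, 7, 8, 9, 3, 11, 12, 10] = (1 4 13 10 3)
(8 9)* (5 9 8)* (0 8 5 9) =(9)(0 8 5) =[8, 1, 2, 3, 4, 0, 6, 7, 5, 9]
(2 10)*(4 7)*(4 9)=(2 10)(4 7 9)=[0, 1, 10, 3, 7, 5, 6, 9, 8, 4, 2]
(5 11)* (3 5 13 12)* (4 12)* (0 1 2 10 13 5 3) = (0 1 2 10 13 4 12)(5 11) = [1, 2, 10, 3, 12, 11, 6, 7, 8, 9, 13, 5, 0, 4]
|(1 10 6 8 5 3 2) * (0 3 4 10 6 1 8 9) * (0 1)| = 21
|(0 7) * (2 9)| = 2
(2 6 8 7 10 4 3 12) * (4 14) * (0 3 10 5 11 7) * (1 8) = [3, 8, 6, 12, 10, 11, 1, 5, 0, 9, 14, 7, 2, 13, 4] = (0 3 12 2 6 1 8)(4 10 14)(5 11 7)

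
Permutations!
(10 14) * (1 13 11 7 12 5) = (1 13 11 7 12 5)(10 14) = [0, 13, 2, 3, 4, 1, 6, 12, 8, 9, 14, 7, 5, 11, 10]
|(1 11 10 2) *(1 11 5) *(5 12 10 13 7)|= |(1 12 10 2 11 13 7 5)|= 8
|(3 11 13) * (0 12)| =6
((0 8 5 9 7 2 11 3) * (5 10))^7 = (0 11 7 5 8 3 2 9 10)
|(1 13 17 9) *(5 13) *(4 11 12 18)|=20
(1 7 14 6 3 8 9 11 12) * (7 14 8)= (1 14 6 3 7 8 9 11 12)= [0, 14, 2, 7, 4, 5, 3, 8, 9, 11, 10, 12, 1, 13, 6]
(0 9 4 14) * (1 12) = (0 9 4 14)(1 12) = [9, 12, 2, 3, 14, 5, 6, 7, 8, 4, 10, 11, 1, 13, 0]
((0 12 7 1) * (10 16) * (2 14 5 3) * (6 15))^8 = ((0 12 7 1)(2 14 5 3)(6 15)(10 16))^8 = (16)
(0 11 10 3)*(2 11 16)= (0 16 2 11 10 3)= [16, 1, 11, 0, 4, 5, 6, 7, 8, 9, 3, 10, 12, 13, 14, 15, 2]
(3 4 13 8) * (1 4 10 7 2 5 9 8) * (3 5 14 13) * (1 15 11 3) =(1 4)(2 14 13 15 11 3 10 7)(5 9 8) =[0, 4, 14, 10, 1, 9, 6, 2, 5, 8, 7, 3, 12, 15, 13, 11]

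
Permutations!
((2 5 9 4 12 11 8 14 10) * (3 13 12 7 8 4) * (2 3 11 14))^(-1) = ((2 5 9 11 4 7 8)(3 13 12 14 10))^(-1) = (2 8 7 4 11 9 5)(3 10 14 12 13)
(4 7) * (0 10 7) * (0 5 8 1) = (0 10 7 4 5 8 1) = [10, 0, 2, 3, 5, 8, 6, 4, 1, 9, 7]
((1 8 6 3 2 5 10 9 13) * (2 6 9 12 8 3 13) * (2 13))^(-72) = (1 9 12 5 6)(2 3 13 8 10)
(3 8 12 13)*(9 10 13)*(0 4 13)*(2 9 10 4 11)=(0 11 2 9 4 13 3 8 12 10)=[11, 1, 9, 8, 13, 5, 6, 7, 12, 4, 0, 2, 10, 3]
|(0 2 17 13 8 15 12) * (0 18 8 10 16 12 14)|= |(0 2 17 13 10 16 12 18 8 15 14)|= 11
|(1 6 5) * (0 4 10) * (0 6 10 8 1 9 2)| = 9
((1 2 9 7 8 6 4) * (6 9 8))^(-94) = ((1 2 8 9 7 6 4))^(-94) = (1 7 2 6 8 4 9)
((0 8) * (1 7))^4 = (8)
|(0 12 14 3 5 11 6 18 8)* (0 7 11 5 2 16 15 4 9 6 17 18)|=|(0 12 14 3 2 16 15 4 9 6)(7 11 17 18 8)|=10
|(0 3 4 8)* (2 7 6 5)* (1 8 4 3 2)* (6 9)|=|(0 2 7 9 6 5 1 8)|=8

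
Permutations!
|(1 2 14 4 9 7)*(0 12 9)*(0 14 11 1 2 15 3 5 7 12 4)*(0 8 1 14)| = |(0 4)(1 15 3 5 7 2 11 14 8)(9 12)| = 18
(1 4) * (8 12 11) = [0, 4, 2, 3, 1, 5, 6, 7, 12, 9, 10, 8, 11] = (1 4)(8 12 11)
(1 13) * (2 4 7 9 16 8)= (1 13)(2 4 7 9 16 8)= [0, 13, 4, 3, 7, 5, 6, 9, 2, 16, 10, 11, 12, 1, 14, 15, 8]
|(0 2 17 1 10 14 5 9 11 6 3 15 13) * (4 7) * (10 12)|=|(0 2 17 1 12 10 14 5 9 11 6 3 15 13)(4 7)|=14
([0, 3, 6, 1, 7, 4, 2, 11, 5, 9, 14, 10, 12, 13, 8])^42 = [0, 1, 2, 3, 4, 5, 6, 7, 8, 9, 10, 11, 12, 13, 14]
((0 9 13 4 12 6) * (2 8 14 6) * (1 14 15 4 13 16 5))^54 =((0 9 16 5 1 14 6)(2 8 15 4 12))^54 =(0 14 5 9 6 1 16)(2 12 4 15 8)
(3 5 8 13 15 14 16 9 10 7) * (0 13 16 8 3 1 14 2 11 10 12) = (0 13 15 2 11 10 7 1 14 8 16 9 12)(3 5) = [13, 14, 11, 5, 4, 3, 6, 1, 16, 12, 7, 10, 0, 15, 8, 2, 9]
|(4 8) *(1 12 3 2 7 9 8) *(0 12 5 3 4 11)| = |(0 12 4 1 5 3 2 7 9 8 11)| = 11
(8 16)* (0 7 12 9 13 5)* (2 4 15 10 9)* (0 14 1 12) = (0 7)(1 12 2 4 15 10 9 13 5 14)(8 16) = [7, 12, 4, 3, 15, 14, 6, 0, 16, 13, 9, 11, 2, 5, 1, 10, 8]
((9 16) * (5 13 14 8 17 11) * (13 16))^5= ((5 16 9 13 14 8 17 11))^5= (5 8 9 11 14 16 17 13)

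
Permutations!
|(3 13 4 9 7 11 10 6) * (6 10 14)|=|(3 13 4 9 7 11 14 6)|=8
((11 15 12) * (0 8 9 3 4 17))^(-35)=((0 8 9 3 4 17)(11 15 12))^(-35)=(0 8 9 3 4 17)(11 15 12)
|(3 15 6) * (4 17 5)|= 3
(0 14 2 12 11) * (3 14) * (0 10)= (0 3 14 2 12 11 10)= [3, 1, 12, 14, 4, 5, 6, 7, 8, 9, 0, 10, 11, 13, 2]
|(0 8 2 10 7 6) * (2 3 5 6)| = |(0 8 3 5 6)(2 10 7)| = 15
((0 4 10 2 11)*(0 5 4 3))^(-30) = ((0 3)(2 11 5 4 10))^(-30) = (11)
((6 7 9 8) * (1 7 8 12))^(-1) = (1 12 9 7)(6 8)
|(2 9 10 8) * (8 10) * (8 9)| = 2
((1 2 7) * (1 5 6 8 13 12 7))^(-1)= ((1 2)(5 6 8 13 12 7))^(-1)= (1 2)(5 7 12 13 8 6)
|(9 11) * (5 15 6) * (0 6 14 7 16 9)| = |(0 6 5 15 14 7 16 9 11)| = 9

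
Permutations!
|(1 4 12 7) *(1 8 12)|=6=|(1 4)(7 8 12)|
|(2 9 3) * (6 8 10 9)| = |(2 6 8 10 9 3)| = 6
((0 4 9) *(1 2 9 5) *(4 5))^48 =((0 5 1 2 9))^48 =(0 2 5 9 1)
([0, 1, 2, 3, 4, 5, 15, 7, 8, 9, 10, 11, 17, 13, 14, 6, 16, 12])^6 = [0, 1, 2, 3, 4, 5, 6, 7, 8, 9, 10, 11, 12, 13, 14, 15, 16, 17]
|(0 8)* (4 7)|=2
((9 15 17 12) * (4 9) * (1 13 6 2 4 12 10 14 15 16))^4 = (17)(1 4 13 9 6 16 2)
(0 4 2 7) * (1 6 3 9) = [4, 6, 7, 9, 2, 5, 3, 0, 8, 1] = (0 4 2 7)(1 6 3 9)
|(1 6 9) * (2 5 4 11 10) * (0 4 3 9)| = |(0 4 11 10 2 5 3 9 1 6)| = 10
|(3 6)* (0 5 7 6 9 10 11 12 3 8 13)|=|(0 5 7 6 8 13)(3 9 10 11 12)|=30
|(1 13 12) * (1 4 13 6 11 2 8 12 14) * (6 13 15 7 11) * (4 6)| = |(1 13 14)(2 8 12 6 4 15 7 11)| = 24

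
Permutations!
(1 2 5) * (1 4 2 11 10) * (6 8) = (1 11 10)(2 5 4)(6 8) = [0, 11, 5, 3, 2, 4, 8, 7, 6, 9, 1, 10]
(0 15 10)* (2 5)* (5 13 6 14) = [15, 1, 13, 3, 4, 2, 14, 7, 8, 9, 0, 11, 12, 6, 5, 10] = (0 15 10)(2 13 6 14 5)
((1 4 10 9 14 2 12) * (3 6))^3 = (1 9 12 10 2 4 14)(3 6)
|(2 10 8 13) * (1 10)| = |(1 10 8 13 2)| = 5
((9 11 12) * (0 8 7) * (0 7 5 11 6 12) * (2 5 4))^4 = ((0 8 4 2 5 11)(6 12 9))^4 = (0 5 4)(2 8 11)(6 12 9)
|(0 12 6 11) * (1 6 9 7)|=7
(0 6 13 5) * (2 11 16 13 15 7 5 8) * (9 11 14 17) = (0 6 15 7 5)(2 14 17 9 11 16 13 8) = [6, 1, 14, 3, 4, 0, 15, 5, 2, 11, 10, 16, 12, 8, 17, 7, 13, 9]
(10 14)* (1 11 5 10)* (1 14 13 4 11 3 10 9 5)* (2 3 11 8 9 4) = [0, 11, 3, 10, 8, 4, 6, 7, 9, 5, 13, 1, 12, 2, 14] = (14)(1 11)(2 3 10 13)(4 8 9 5)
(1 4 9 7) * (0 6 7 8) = (0 6 7 1 4 9 8) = [6, 4, 2, 3, 9, 5, 7, 1, 0, 8]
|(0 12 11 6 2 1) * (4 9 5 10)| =|(0 12 11 6 2 1)(4 9 5 10)| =12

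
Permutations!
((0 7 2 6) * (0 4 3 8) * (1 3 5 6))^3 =((0 7 2 1 3 8)(4 5 6))^3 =(0 1)(2 8)(3 7)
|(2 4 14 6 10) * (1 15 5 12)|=|(1 15 5 12)(2 4 14 6 10)|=20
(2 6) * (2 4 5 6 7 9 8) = (2 7 9 8)(4 5 6) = [0, 1, 7, 3, 5, 6, 4, 9, 2, 8]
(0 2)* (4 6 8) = (0 2)(4 6 8) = [2, 1, 0, 3, 6, 5, 8, 7, 4]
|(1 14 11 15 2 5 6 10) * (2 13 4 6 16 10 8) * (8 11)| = |(1 14 8 2 5 16 10)(4 6 11 15 13)| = 35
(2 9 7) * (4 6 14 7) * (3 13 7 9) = [0, 1, 3, 13, 6, 5, 14, 2, 8, 4, 10, 11, 12, 7, 9] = (2 3 13 7)(4 6 14 9)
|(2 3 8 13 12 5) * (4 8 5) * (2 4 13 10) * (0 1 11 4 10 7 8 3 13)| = 10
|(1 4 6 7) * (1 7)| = |(7)(1 4 6)| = 3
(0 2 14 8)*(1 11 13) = (0 2 14 8)(1 11 13) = [2, 11, 14, 3, 4, 5, 6, 7, 0, 9, 10, 13, 12, 1, 8]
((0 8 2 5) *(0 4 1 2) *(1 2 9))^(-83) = ((0 8)(1 9)(2 5 4))^(-83) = (0 8)(1 9)(2 5 4)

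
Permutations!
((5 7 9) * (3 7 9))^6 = (9)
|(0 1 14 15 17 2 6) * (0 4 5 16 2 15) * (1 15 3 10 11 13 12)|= 10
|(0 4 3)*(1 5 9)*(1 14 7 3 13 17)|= |(0 4 13 17 1 5 9 14 7 3)|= 10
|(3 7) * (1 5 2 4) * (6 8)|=4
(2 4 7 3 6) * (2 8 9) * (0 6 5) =[6, 1, 4, 5, 7, 0, 8, 3, 9, 2] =(0 6 8 9 2 4 7 3 5)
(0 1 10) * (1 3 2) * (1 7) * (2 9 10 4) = (0 3 9 10)(1 4 2 7) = [3, 4, 7, 9, 2, 5, 6, 1, 8, 10, 0]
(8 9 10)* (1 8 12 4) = [0, 8, 2, 3, 1, 5, 6, 7, 9, 10, 12, 11, 4] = (1 8 9 10 12 4)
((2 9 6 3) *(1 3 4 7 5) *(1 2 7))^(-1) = ((1 3 7 5 2 9 6 4))^(-1) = (1 4 6 9 2 5 7 3)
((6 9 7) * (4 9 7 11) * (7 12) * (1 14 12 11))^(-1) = (1 9 4 11 6 7 12 14)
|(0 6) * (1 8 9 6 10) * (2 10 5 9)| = 4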